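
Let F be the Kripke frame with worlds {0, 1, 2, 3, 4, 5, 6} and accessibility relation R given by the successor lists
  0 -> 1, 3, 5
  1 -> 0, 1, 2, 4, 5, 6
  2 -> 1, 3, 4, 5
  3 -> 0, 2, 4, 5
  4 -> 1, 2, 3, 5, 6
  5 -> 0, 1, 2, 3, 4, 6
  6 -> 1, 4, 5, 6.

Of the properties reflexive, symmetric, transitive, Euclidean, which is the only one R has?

symmetric

Reflexive: no — 0 is not related to itself.
Symmetric: yes — every pair in R has its reverse in R.
Transitive: no — 0 R 1 and 1 R 2, but not 0 R 2.
Euclidean: no — 0 R 1 and 0 R 3, but not 1 R 3.
Only symmetric holds.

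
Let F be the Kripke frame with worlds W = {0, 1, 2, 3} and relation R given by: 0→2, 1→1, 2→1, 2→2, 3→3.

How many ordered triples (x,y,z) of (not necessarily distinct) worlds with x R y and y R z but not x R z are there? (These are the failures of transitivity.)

Enumerating: (0,2,1).

1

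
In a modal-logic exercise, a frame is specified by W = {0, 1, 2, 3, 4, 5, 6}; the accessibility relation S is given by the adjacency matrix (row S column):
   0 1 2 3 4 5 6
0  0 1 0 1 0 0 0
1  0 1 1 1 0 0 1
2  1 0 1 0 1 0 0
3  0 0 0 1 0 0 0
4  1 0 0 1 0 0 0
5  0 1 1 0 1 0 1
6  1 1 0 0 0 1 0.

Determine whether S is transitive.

No

Transitive: no — 0 S 1 and 1 S 2, but not 0 S 2.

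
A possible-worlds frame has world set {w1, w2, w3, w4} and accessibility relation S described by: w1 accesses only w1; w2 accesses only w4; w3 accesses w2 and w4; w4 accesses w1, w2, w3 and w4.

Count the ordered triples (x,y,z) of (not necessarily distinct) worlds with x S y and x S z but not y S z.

9

Enumerating: (w3,w2,w2), (w4,w1,w2), (w4,w1,w3), (w4,w1,w4), (w4,w2,w1), (w4,w2,w2), (w4,w2,w3), (w4,w3,w1), (w4,w3,w3).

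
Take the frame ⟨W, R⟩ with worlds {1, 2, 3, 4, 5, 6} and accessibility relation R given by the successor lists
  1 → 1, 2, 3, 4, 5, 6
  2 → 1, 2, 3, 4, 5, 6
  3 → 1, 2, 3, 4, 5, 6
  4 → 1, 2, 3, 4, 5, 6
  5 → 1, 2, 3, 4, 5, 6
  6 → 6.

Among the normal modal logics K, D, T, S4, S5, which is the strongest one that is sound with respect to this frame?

Serial (axiom D): yes — every world has a successor (e.g. 1 R 1).
Reflexive (axiom T): yes — every world is R-related to itself.
Transitive (axiom 4): yes — every two-step R-path is closed by a direct edge.
Euclidean (axiom 5): no — 1 R 6 and 1 R 2, but not 6 R 2.
So F validates K, D, T, S4; S5 would additionally require R to be Euclidean. The strongest is S4.

S4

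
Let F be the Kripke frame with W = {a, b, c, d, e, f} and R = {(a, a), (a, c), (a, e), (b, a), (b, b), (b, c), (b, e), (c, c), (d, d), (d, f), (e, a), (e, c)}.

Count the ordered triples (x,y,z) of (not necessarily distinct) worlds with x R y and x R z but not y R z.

Enumerating: (a,c,a), (a,c,e), (a,e,e), (b,a,b), (b,c,a), (b,c,b), (b,c,e), (b,e,b), (b,e,e), (d,f,d), (d,f,f), (e,c,a).

12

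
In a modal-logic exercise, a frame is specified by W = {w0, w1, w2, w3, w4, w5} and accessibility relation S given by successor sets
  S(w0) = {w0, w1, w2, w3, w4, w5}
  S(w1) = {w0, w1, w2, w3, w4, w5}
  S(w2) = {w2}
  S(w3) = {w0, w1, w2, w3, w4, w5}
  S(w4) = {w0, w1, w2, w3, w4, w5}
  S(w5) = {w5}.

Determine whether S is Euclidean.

Euclidean: no — w0 S w2 and w0 S w1, but not w2 S w1.

No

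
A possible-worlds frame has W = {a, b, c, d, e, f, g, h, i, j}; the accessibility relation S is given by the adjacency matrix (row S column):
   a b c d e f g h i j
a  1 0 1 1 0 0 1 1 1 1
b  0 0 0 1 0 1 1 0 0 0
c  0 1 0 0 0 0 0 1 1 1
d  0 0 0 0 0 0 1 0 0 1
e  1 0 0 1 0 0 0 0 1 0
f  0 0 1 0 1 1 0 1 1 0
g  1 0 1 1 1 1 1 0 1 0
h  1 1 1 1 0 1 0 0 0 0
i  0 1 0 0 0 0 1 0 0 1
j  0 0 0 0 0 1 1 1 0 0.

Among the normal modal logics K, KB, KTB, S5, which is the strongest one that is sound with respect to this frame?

K

Symmetric (axiom B): no — a S c but not c S a.
Reflexive (axiom T): no — b is not related to itself.
Euclidean (axiom 5): no — a S c and a S d, but not c S d.
So F validates K; KB would additionally require S to be symmetric. The strongest is K.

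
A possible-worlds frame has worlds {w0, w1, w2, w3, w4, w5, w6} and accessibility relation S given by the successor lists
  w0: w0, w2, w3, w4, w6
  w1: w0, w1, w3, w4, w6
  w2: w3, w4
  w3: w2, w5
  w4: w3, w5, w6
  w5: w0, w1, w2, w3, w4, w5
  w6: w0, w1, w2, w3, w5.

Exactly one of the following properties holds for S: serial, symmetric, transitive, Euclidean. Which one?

serial

Serial: yes — every world has a successor (e.g. w0 S w0).
Symmetric: no — w0 S w2 but not w2 S w0.
Transitive: no — w0 S w3 and w3 S w5, but not w0 S w5.
Euclidean: no — w0 S w2 and w0 S w6, but not w2 S w6.
Only serial holds.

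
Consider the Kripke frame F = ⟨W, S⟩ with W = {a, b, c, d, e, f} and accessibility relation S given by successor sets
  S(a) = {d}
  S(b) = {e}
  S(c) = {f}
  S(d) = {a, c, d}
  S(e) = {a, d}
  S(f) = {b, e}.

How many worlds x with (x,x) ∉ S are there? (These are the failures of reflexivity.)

Enumerating: a, b, c, e, f.

5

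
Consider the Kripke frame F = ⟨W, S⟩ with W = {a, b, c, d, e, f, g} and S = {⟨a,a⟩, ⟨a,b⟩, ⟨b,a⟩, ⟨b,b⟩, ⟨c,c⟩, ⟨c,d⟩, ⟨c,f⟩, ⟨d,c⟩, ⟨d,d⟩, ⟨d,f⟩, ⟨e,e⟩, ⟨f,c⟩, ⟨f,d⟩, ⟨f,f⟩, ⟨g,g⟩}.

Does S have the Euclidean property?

Yes

Euclidean: yes — any two successors of a common world are S-related.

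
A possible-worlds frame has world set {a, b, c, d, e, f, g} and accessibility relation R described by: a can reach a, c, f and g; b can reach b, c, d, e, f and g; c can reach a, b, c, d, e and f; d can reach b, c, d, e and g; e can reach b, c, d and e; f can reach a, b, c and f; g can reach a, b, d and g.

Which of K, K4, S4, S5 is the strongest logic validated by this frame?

K

Transitive (axiom 4): no — a R c and c R b, but not a R b.
Reflexive (axiom T): yes — every world is R-related to itself.
Euclidean (axiom 5): no — a R c and a R g, but not c R g.
So F validates K; K4 would additionally require R to be transitive. The strongest is K.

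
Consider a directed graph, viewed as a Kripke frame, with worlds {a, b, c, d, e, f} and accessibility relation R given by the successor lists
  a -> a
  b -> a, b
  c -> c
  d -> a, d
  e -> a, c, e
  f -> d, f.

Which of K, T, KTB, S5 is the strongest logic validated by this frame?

Reflexive (axiom T): yes — every world is R-related to itself.
Symmetric (axiom B): no — b R a but not a R b.
Euclidean (axiom 5): no — e R a and e R c, but not a R c.
So F validates K, T; KTB would additionally require R to be symmetric. The strongest is T.

T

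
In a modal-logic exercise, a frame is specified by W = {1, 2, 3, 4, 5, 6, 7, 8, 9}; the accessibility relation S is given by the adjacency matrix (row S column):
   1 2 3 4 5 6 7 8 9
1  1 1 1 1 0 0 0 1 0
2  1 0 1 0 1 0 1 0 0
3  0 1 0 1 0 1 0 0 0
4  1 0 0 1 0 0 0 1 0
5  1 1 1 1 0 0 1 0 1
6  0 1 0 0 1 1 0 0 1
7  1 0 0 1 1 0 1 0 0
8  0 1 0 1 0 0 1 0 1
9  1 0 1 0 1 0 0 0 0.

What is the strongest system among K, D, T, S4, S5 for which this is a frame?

D

Serial (axiom D): yes — every world has a successor (e.g. 1 S 1).
Reflexive (axiom T): no — 2 is not related to itself.
Transitive (axiom 4): no — 1 S 2 and 2 S 5, but not 1 S 5.
Euclidean (axiom 5): no — 1 S 2 and 1 S 4, but not 2 S 4.
So F validates K, D; T would additionally require S to be reflexive. The strongest is D.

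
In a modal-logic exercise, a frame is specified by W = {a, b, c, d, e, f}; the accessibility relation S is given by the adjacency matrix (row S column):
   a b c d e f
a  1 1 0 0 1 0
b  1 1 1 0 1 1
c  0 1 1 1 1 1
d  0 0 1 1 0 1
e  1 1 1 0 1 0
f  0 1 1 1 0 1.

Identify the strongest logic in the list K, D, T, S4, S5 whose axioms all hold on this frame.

Serial (axiom D): yes — every world has a successor (e.g. a S a).
Reflexive (axiom T): yes — every world is S-related to itself.
Transitive (axiom 4): no — a S b and b S c, but not a S c.
Euclidean (axiom 5): no — b S a and b S c, but not a S c.
So F validates K, D, T; S4 would additionally require S to be transitive. The strongest is T.

T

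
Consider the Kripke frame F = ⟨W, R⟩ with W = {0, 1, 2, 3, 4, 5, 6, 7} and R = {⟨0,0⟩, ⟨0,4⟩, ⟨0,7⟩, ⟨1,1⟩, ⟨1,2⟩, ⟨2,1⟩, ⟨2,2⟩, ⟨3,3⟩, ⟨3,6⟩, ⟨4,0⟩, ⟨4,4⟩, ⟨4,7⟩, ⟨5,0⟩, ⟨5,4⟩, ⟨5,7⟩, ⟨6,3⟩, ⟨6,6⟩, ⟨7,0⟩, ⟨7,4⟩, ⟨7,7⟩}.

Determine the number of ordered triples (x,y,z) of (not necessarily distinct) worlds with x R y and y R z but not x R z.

0

R is transitive; there are no such tuples.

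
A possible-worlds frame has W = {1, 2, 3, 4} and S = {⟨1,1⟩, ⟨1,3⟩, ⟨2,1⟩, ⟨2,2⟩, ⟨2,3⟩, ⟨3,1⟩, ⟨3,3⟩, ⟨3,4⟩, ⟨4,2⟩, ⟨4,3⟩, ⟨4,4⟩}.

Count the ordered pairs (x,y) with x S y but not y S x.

Enumerating: (2,1), (2,3), (4,2).

3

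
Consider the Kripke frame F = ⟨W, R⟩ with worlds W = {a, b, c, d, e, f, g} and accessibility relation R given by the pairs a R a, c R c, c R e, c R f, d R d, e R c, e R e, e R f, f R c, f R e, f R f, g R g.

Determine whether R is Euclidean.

Yes

Euclidean: yes — any two successors of a common world are R-related.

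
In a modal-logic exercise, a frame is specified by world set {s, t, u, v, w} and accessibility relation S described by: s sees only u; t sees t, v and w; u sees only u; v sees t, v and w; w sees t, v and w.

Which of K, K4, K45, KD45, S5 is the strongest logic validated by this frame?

KD45

Transitive (axiom 4): yes — every two-step S-path is closed by a direct edge.
Euclidean (axiom 5): yes — any two successors of a common world are S-related.
Serial (axiom D): yes — every world has a successor (e.g. s S u).
Reflexive (axiom T): no — s is not related to itself.
So F validates K, K4, K45, KD45; S5 would additionally require S to be reflexive. The strongest is KD45.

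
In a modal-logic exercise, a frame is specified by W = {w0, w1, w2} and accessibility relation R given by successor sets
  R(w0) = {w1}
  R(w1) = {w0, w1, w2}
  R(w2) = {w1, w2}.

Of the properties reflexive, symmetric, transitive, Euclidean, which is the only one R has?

Reflexive: no — w0 is not related to itself.
Symmetric: yes — every pair in R has its reverse in R.
Transitive: no — w0 R w1 and w1 R w2, but not w0 R w2.
Euclidean: no — w1 R w0 and w1 R w2, but not w0 R w2.
Only symmetric holds.

symmetric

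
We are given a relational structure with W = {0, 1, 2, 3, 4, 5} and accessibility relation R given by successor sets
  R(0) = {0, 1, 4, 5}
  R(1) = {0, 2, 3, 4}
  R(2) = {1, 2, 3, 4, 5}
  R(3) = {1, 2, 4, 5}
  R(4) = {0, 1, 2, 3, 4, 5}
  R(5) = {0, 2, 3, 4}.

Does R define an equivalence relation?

Reflexive: no — 1 is not related to itself.
Symmetric: yes — every pair in R has its reverse in R.
Transitive: no — 0 R 1 and 1 R 2, but not 0 R 2.
So R is not an equivalence relation.

No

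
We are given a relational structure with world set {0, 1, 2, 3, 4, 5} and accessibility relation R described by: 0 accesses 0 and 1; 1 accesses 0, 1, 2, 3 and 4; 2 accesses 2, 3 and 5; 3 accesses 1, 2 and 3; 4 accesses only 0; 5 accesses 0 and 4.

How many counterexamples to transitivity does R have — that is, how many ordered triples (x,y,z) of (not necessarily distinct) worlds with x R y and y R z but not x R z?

Enumerating: (0,1,2), (0,1,3), (0,1,4), (1,2,5), (2,3,1), (2,5,0), (2,5,4), (3,1,0), (3,1,4), (3,2,5), (4,0,1), (5,0,1).

12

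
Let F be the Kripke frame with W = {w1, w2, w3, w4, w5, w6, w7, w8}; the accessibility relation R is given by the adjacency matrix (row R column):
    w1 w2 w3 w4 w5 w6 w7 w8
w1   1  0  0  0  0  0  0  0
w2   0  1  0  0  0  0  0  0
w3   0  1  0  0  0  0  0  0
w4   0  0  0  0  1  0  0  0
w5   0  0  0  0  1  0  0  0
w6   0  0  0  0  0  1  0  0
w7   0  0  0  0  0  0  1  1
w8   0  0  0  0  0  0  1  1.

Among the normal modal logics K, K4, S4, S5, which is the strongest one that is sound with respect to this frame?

K4

Transitive (axiom 4): yes — every two-step R-path is closed by a direct edge.
Reflexive (axiom T): no — w3 is not related to itself.
Euclidean (axiom 5): yes — any two successors of a common world are R-related.
So F validates K, K4; S4 would additionally require R to be reflexive. The strongest is K4.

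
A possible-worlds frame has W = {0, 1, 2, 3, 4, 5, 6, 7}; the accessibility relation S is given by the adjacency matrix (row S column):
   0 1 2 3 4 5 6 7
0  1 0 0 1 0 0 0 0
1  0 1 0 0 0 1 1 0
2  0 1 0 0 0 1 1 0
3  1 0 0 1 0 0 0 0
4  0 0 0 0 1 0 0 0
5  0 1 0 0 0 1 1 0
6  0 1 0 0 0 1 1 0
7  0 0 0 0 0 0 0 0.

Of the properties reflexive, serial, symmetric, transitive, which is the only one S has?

Reflexive: no — 2 is not related to itself.
Serial: no — 7 has no S-successor.
Symmetric: no — 2 S 1 but not 1 S 2.
Transitive: yes — every two-step S-path is closed by a direct edge.
Only transitive holds.

transitive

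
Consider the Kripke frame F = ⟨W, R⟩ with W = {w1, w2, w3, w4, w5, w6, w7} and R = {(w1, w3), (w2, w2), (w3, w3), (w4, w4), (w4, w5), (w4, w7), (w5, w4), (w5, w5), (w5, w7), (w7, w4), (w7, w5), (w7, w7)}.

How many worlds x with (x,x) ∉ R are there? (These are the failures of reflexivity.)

Enumerating: w1, w6.

2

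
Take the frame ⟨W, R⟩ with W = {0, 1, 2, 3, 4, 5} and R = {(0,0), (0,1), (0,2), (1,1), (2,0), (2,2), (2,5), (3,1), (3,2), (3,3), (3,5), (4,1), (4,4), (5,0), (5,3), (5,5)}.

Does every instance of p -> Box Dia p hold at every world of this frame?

By correspondence theory, B is valid on a frame iff R is symmetric.
Symmetric: no — 0 R 1 but not 1 R 0.

No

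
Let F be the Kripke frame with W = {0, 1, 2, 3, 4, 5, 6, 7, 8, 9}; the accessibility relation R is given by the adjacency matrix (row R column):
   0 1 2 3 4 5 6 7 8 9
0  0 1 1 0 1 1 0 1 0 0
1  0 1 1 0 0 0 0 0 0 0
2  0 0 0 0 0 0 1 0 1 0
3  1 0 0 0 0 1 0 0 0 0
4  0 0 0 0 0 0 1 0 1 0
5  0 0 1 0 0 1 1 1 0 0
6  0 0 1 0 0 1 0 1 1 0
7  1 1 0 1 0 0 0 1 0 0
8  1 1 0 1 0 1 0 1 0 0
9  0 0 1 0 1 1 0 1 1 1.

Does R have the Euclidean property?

No

Euclidean: no — 0 R 1 and 0 R 4, but not 1 R 4.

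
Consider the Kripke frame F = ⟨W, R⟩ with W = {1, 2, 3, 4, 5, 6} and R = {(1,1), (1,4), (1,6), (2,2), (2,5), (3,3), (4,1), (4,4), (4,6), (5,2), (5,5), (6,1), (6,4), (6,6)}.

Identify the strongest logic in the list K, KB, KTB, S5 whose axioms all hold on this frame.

Symmetric (axiom B): yes — every pair in R has its reverse in R.
Reflexive (axiom T): yes — every world is R-related to itself.
Euclidean (axiom 5): yes — any two successors of a common world are R-related.
So F validates K, KB, KTB, S5. The strongest is S5.

S5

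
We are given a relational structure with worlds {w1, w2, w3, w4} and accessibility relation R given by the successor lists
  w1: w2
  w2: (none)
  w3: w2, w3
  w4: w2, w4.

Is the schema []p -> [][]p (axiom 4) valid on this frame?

Yes

By correspondence theory, 4 is valid on a frame iff R is transitive.
Transitive: yes — every two-step R-path is closed by a direct edge.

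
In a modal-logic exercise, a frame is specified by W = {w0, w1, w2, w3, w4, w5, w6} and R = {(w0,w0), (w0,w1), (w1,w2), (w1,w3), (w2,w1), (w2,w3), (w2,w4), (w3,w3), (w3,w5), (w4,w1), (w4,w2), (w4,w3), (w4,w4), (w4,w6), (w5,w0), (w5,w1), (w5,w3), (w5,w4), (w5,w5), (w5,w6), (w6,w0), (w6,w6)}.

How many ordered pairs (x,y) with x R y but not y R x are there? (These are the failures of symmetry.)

11

Enumerating: (w0,w1), (w1,w3), (w2,w3), (w4,w1), (w4,w3), (w4,w6), (w5,w0), (w5,w1), (w5,w4), (w5,w6), (w6,w0).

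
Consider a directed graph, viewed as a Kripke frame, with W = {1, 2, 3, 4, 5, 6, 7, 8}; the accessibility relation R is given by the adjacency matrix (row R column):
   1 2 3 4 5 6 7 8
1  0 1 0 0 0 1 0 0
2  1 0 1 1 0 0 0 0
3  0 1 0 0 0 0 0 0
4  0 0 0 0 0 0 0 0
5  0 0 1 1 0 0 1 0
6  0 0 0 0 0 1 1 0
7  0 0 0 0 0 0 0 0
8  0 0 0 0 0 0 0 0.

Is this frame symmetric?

No

Symmetric: no — 1 R 6 but not 6 R 1.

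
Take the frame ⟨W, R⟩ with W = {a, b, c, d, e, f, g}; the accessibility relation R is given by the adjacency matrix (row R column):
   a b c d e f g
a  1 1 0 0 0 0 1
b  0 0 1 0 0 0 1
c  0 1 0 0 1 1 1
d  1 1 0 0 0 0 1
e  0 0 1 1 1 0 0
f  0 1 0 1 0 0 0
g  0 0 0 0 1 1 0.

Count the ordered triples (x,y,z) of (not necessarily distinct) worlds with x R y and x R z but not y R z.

Enumerating: (a,b,a), (a,b,b), (a,g,a), (a,g,b), (a,g,g), (b,c,c), (b,g,c), (b,g,g), (c,b,b), (c,b,e), (c,b,f), (c,e,b), … and 23 more.
Total: 35.

35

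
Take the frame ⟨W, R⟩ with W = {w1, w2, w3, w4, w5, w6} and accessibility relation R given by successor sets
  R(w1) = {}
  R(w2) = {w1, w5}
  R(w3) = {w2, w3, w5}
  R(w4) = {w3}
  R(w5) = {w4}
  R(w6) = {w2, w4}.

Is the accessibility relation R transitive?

No

Transitive: no — w2 R w5 and w5 R w4, but not w2 R w4.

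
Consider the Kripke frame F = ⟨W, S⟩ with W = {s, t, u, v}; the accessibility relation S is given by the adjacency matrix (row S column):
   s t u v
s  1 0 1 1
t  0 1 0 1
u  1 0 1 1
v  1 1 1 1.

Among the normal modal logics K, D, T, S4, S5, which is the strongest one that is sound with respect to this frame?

T

Serial (axiom D): yes — every world has a successor (e.g. s S s).
Reflexive (axiom T): yes — every world is S-related to itself.
Transitive (axiom 4): no — s S v and v S t, but not s S t.
Euclidean (axiom 5): no — v S s and v S t, but not s S t.
So F validates K, D, T; S4 would additionally require S to be transitive. The strongest is T.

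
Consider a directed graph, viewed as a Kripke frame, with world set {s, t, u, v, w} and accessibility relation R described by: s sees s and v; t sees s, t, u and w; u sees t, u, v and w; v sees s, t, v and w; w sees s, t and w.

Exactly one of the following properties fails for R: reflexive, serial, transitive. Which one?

Reflexive: yes — every world is R-related to itself.
Serial: yes — every world has a successor (e.g. s R s).
Transitive: no — s R v and v R t, but not s R t.
Only transitive fails.

transitive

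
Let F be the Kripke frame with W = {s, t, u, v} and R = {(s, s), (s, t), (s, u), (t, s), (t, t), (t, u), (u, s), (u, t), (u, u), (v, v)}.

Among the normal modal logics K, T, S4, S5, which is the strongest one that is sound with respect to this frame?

Reflexive (axiom T): yes — every world is R-related to itself.
Transitive (axiom 4): yes — every two-step R-path is closed by a direct edge.
Euclidean (axiom 5): yes — any two successors of a common world are R-related.
So F validates K, T, S4, S5. The strongest is S5.

S5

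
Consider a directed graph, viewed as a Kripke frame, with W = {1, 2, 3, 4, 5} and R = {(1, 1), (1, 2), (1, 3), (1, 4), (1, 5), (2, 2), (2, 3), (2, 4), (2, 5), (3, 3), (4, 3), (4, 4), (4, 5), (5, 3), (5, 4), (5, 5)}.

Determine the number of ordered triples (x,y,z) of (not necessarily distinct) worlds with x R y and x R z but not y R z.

18

Enumerating: (1,2,1), (1,3,1), (1,3,2), (1,3,4), (1,3,5), (1,4,1), (1,4,2), (1,5,1), (1,5,2), (2,3,2), (2,3,4), (2,3,5), (2,4,2), (2,5,2), (4,3,4), (4,3,5), (5,3,4), (5,3,5).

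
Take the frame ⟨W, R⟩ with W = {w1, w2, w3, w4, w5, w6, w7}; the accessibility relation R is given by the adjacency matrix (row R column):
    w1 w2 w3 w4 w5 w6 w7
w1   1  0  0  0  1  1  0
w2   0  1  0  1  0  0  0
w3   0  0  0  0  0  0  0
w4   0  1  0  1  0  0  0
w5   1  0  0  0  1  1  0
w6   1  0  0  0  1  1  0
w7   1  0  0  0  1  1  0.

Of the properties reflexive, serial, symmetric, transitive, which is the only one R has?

Reflexive: no — w3 is not related to itself.
Serial: no — w3 has no R-successor.
Symmetric: no — w7 R w1 but not w1 R w7.
Transitive: yes — every two-step R-path is closed by a direct edge.
Only transitive holds.

transitive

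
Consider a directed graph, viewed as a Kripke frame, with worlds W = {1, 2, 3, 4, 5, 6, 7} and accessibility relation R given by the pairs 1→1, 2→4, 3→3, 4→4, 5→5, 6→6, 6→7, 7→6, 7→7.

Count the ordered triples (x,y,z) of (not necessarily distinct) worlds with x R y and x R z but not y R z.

0

R is Euclidean; there are no such tuples.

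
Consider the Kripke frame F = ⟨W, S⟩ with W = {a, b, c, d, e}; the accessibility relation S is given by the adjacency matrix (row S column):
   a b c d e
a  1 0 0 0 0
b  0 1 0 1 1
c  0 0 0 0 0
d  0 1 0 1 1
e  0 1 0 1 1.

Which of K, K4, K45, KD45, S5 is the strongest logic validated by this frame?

K45

Transitive (axiom 4): yes — every two-step S-path is closed by a direct edge.
Euclidean (axiom 5): yes — any two successors of a common world are S-related.
Serial (axiom D): no — c has no S-successor.
Reflexive (axiom T): no — c is not related to itself.
So F validates K, K4, K45; KD45 would additionally require S to be serial. The strongest is K45.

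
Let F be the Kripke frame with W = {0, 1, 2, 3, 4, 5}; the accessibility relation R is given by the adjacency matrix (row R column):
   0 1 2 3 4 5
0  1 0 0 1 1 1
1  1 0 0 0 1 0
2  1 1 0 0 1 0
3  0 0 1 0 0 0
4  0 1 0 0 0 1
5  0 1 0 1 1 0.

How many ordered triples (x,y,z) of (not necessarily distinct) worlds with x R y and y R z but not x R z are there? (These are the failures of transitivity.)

Enumerating: (0,3,2), (0,4,1), (0,5,1), (1,0,3), (1,0,5), (1,4,1), (1,4,5), (2,0,3), (2,0,5), (2,4,5), (3,2,0), (3,2,1), … and 8 more.
Total: 20.

20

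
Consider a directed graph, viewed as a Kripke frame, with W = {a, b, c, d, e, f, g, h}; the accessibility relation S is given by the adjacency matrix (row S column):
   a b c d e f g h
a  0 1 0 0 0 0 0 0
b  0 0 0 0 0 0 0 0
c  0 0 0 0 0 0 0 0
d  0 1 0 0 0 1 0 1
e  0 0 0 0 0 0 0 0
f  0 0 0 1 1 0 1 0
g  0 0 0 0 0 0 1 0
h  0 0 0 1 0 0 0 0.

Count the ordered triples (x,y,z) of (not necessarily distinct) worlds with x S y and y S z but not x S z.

10

Enumerating: (d,f,d), (d,f,e), (d,f,g), (d,h,d), (f,d,b), (f,d,f), (f,d,h), (h,d,b), (h,d,f), (h,d,h).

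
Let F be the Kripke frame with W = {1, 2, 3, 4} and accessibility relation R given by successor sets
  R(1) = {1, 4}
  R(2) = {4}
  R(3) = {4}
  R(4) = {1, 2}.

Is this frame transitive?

Transitive: no — 1 R 4 and 4 R 2, but not 1 R 2.

No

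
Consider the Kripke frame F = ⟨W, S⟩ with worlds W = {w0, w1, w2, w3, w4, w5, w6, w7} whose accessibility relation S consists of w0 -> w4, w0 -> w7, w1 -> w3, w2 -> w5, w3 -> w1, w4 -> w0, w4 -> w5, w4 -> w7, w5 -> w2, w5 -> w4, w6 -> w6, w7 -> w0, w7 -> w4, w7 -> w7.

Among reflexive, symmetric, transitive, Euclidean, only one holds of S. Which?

Reflexive: no — w0 is not related to itself.
Symmetric: yes — every pair in S has its reverse in S.
Transitive: no — w0 S w4 and w4 S w5, but not w0 S w5.
Euclidean: no — w4 S w0 and w4 S w5, but not w0 S w5.
Only symmetric holds.

symmetric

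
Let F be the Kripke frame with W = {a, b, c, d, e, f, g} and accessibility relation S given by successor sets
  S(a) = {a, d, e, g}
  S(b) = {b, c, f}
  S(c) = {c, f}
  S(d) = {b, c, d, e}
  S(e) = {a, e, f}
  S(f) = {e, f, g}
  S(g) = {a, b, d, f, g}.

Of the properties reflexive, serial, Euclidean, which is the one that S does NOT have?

Euclidean

Reflexive: yes — every world is S-related to itself.
Serial: yes — every world has a successor (e.g. a S a).
Euclidean: no — a S d and a S g, but not d S g.
Only Euclidean fails.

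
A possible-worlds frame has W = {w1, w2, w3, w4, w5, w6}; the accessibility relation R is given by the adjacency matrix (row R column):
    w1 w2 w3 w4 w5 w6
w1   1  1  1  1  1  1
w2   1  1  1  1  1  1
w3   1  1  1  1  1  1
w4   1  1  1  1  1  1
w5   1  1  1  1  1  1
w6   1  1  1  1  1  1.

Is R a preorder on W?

Reflexive: yes — every world is R-related to itself.
Transitive: yes — every two-step R-path is closed by a direct edge.
So R is a preorder.

Yes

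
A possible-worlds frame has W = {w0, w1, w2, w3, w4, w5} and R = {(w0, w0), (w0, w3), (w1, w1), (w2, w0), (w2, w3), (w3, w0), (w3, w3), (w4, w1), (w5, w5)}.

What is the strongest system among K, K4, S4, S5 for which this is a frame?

K4

Transitive (axiom 4): yes — every two-step R-path is closed by a direct edge.
Reflexive (axiom T): no — w2 is not related to itself.
Euclidean (axiom 5): yes — any two successors of a common world are R-related.
So F validates K, K4; S4 would additionally require R to be reflexive. The strongest is K4.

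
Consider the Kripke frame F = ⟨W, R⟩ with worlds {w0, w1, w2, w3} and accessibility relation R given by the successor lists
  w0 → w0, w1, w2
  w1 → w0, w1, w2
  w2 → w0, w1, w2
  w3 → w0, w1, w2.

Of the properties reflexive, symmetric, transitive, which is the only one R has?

transitive

Reflexive: no — w3 is not related to itself.
Symmetric: no — w3 R w0 but not w0 R w3.
Transitive: yes — every two-step R-path is closed by a direct edge.
Only transitive holds.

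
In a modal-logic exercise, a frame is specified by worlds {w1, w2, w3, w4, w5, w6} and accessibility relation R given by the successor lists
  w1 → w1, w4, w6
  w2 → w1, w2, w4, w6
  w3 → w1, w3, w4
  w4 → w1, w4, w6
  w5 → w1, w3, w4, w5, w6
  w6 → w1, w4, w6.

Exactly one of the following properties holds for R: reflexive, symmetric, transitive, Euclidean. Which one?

reflexive

Reflexive: yes — every world is R-related to itself.
Symmetric: no — w2 R w1 but not w1 R w2.
Transitive: no — w3 R w1 and w1 R w6, but not w3 R w6.
Euclidean: no — w5 R w1 and w5 R w3, but not w1 R w3.
Only reflexive holds.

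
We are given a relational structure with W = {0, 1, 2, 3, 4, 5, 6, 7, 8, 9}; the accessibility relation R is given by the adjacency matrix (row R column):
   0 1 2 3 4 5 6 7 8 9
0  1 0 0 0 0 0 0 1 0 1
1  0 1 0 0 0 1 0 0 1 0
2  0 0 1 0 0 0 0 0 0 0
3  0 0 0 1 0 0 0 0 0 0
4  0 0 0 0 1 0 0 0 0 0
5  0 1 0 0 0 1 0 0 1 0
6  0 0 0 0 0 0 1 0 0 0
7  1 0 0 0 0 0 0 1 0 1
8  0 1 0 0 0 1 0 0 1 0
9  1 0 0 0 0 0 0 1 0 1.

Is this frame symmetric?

Symmetric: yes — every pair in R has its reverse in R.

Yes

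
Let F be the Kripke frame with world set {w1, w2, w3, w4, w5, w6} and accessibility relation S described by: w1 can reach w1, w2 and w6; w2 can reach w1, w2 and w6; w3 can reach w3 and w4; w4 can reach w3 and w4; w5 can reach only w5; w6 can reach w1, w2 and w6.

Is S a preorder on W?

Reflexive: yes — every world is S-related to itself.
Transitive: yes — every two-step S-path is closed by a direct edge.
So S is a preorder.

Yes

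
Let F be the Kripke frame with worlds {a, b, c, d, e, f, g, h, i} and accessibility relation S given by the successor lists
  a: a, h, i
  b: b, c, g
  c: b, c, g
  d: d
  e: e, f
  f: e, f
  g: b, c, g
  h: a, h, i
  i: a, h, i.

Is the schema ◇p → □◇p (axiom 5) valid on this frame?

The schema 5 characterises exactly the Euclidean frames.
Euclidean: yes — any two successors of a common world are S-related.

Yes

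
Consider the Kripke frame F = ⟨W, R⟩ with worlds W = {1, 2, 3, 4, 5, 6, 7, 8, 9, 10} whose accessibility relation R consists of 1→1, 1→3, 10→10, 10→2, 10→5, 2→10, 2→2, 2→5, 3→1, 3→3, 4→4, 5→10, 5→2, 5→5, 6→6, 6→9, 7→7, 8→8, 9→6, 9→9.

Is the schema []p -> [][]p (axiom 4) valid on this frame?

The schema 4 characterises exactly the transitive frames.
Transitive: yes — every two-step R-path is closed by a direct edge.

Yes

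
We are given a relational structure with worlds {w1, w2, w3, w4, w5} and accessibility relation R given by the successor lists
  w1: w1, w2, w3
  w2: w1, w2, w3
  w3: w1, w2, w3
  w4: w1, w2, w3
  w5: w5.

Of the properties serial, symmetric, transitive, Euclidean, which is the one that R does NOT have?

symmetric

Serial: yes — every world has a successor (e.g. w1 R w1).
Symmetric: no — w4 R w1 but not w1 R w4.
Transitive: yes — every two-step R-path is closed by a direct edge.
Euclidean: yes — any two successors of a common world are R-related.
Only symmetric fails.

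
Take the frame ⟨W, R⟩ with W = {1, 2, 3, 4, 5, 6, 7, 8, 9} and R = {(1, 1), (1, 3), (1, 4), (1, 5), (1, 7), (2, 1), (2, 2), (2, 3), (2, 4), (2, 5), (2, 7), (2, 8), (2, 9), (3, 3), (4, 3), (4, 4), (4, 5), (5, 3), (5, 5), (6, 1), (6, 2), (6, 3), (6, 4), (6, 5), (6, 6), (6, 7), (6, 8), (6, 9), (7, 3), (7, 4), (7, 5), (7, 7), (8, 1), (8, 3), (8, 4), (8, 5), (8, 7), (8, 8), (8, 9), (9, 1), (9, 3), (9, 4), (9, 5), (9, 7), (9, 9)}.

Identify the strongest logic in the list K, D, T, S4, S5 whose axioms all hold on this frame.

S4

Serial (axiom D): yes — every world has a successor (e.g. 1 R 1).
Reflexive (axiom T): yes — every world is R-related to itself.
Transitive (axiom 4): yes — every two-step R-path is closed by a direct edge.
Euclidean (axiom 5): no — 1 R 3 and 1 R 4, but not 3 R 4.
So F validates K, D, T, S4; S5 would additionally require R to be Euclidean. The strongest is S4.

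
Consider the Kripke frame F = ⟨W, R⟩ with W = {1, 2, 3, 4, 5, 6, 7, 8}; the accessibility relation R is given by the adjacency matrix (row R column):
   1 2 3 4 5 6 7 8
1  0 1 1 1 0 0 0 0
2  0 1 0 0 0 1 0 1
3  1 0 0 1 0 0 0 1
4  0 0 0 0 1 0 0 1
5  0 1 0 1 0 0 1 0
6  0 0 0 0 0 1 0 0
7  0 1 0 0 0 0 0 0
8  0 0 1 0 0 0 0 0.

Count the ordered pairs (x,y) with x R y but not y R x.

Enumerating: (1,2), (1,4), (2,6), (2,8), (3,4), (4,8), (5,2), (5,7), (7,2).

9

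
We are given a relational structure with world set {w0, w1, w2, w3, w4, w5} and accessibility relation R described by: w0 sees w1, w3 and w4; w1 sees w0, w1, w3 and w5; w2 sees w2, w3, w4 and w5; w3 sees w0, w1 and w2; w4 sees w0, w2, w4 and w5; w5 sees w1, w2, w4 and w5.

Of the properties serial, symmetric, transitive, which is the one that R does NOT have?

transitive

Serial: yes — every world has a successor (e.g. w0 R w1).
Symmetric: yes — every pair in R has its reverse in R.
Transitive: no — w0 R w1 and w1 R w5, but not w0 R w5.
Only transitive fails.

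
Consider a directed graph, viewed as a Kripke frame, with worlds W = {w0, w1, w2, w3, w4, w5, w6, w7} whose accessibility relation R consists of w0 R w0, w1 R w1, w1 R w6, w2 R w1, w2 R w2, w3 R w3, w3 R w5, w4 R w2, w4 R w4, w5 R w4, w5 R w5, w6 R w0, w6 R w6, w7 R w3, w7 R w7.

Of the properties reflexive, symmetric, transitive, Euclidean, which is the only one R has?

Reflexive: yes — every world is R-related to itself.
Symmetric: no — w1 R w6 but not w6 R w1.
Transitive: no — w1 R w6 and w6 R w0, but not w1 R w0.
Euclidean: no — w1 R w6 and w1 R w1, but not w6 R w1.
Only reflexive holds.

reflexive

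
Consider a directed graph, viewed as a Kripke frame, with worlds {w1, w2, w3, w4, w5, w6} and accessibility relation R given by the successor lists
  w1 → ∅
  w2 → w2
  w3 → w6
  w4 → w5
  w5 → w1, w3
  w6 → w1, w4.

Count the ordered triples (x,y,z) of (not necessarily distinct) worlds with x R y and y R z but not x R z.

Enumerating: (w3,w6,w1), (w3,w6,w4), (w4,w5,w1), (w4,w5,w3), (w5,w3,w6), (w6,w4,w5).

6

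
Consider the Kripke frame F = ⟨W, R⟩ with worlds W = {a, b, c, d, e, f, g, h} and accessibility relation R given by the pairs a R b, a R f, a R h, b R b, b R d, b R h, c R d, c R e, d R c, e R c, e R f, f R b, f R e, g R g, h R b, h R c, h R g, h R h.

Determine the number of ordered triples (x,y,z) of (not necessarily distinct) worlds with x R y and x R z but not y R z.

29

Enumerating: (a,b,f), (a,f,f), (a,f,h), (a,h,f), (b,d,b), (b,d,d), (b,d,h), (b,h,d), (c,d,d), (c,d,e), (c,e,d), (c,e,e), … and 17 more.
Total: 29.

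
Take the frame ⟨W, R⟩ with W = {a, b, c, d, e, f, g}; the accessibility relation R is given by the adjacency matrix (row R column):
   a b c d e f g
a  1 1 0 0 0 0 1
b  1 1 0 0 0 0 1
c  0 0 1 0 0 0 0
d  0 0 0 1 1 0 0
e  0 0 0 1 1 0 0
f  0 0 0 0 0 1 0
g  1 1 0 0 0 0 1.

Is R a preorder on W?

Yes

Reflexive: yes — every world is R-related to itself.
Transitive: yes — every two-step R-path is closed by a direct edge.
So R is a preorder.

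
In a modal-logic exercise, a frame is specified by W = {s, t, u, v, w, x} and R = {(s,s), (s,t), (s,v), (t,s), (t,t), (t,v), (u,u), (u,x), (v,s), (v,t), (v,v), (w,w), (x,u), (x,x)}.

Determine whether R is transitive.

Transitive: yes — every two-step R-path is closed by a direct edge.

Yes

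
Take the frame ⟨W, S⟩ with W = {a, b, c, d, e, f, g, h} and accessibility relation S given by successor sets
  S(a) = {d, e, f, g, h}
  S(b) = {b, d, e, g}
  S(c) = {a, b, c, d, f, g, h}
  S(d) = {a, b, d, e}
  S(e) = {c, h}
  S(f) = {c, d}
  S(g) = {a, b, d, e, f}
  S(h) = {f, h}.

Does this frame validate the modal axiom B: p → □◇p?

No

The schema B characterises exactly the symmetric frames.
Symmetric: no — a S e but not e S a.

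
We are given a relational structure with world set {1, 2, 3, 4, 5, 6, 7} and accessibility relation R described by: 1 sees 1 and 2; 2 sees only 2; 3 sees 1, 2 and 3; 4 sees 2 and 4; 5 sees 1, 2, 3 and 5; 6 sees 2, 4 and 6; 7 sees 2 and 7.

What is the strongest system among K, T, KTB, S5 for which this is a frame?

T

Reflexive (axiom T): yes — every world is R-related to itself.
Symmetric (axiom B): no — 1 R 2 but not 2 R 1.
Euclidean (axiom 5): no — 3 R 2 and 3 R 1, but not 2 R 1.
So F validates K, T; KTB would additionally require R to be symmetric. The strongest is T.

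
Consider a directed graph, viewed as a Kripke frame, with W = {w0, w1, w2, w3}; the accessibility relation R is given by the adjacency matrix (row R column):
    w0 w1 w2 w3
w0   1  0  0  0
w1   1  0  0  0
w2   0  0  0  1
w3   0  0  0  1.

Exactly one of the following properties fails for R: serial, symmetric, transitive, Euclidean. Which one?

Serial: yes — every world has a successor (e.g. w0 R w0).
Symmetric: no — w1 R w0 but not w0 R w1.
Transitive: yes — every two-step R-path is closed by a direct edge.
Euclidean: yes — any two successors of a common world are R-related.
Only symmetric fails.

symmetric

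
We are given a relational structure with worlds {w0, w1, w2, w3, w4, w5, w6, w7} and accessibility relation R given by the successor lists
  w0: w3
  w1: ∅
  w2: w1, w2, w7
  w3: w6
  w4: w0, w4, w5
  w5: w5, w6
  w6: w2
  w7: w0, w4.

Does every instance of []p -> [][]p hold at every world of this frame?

No

By correspondence theory, 4 is valid on a frame iff R is transitive.
Transitive: no — w0 R w3 and w3 R w6, but not w0 R w6.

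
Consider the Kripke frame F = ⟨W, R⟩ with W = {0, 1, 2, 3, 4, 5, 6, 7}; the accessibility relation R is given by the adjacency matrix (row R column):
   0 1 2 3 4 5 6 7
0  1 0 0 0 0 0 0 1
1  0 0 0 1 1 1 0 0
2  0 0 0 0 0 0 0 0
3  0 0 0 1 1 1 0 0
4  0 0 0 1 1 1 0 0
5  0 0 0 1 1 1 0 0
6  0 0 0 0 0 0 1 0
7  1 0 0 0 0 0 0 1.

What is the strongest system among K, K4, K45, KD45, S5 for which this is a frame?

K45

Transitive (axiom 4): yes — every two-step R-path is closed by a direct edge.
Euclidean (axiom 5): yes — any two successors of a common world are R-related.
Serial (axiom D): no — 2 has no R-successor.
Reflexive (axiom T): no — 1 is not related to itself.
So F validates K, K4, K45; KD45 would additionally require R to be serial. The strongest is K45.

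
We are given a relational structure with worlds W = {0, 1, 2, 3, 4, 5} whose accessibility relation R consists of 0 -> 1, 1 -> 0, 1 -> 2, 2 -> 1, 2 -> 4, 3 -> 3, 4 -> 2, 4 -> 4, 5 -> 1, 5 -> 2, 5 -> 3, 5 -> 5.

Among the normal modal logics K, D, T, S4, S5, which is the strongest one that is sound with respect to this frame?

Serial (axiom D): yes — every world has a successor (e.g. 0 R 1).
Reflexive (axiom T): no — 0 is not related to itself.
Transitive (axiom 4): no — 0 R 1 and 1 R 2, but not 0 R 2.
Euclidean (axiom 5): no — 1 R 0 and 1 R 2, but not 0 R 2.
So F validates K, D; T would additionally require R to be reflexive. The strongest is D.

D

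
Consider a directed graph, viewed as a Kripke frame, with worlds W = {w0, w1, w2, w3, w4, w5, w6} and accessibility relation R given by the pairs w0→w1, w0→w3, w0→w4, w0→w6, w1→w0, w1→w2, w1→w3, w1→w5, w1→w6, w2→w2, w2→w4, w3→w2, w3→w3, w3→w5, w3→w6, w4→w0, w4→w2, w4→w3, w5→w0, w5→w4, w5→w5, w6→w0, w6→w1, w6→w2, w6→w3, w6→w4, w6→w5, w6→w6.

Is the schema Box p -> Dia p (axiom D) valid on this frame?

Yes

By correspondence theory, D is valid on a frame iff R is serial.
Serial: yes — every world has a successor (e.g. w0 R w1).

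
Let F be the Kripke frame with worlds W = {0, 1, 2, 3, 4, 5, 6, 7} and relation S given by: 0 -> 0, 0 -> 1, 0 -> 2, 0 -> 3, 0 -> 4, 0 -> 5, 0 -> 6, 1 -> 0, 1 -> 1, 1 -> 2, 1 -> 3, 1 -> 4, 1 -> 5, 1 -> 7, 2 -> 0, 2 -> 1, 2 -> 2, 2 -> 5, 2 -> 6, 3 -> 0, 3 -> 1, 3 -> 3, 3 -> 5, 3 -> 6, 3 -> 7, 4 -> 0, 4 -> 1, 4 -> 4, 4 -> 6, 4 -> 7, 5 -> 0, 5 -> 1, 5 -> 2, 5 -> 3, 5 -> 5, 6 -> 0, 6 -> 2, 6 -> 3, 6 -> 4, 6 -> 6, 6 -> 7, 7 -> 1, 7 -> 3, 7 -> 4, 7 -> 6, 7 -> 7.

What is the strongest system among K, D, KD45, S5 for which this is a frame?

Serial (axiom D): yes — every world has a successor (e.g. 0 S 0).
Euclidean (axiom 5): no — 0 S 1 and 0 S 6, but not 1 S 6.
Transitive (axiom 4): no — 0 S 1 and 1 S 7, but not 0 S 7.
Reflexive (axiom T): yes — every world is S-related to itself.
So F validates K, D; KD45 would additionally require S to be Euclidean and transitive. The strongest is D.

D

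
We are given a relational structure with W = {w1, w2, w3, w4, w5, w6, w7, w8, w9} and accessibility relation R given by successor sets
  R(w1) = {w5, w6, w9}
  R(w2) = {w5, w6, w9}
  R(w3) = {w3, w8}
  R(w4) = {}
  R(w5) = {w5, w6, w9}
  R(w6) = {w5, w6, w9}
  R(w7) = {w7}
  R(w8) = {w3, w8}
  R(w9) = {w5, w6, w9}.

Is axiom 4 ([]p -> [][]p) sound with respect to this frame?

Axiom 4 corresponds to the accessibility relation being transitive.
Transitive: yes — every two-step R-path is closed by a direct edge.

Yes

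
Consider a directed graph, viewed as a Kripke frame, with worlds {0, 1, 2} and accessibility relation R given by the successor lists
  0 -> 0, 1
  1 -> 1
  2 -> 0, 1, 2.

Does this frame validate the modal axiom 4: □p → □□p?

Yes

The schema 4 characterises exactly the transitive frames.
Transitive: yes — every two-step R-path is closed by a direct edge.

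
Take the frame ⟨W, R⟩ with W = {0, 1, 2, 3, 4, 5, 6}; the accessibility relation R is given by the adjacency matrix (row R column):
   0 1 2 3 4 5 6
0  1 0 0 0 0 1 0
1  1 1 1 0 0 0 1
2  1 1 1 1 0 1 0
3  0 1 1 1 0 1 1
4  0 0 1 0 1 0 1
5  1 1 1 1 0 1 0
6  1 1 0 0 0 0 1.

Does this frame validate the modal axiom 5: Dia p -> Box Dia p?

No

The schema 5 characterises exactly the Euclidean frames.
Euclidean: no — 1 R 0 and 1 R 2, but not 0 R 2.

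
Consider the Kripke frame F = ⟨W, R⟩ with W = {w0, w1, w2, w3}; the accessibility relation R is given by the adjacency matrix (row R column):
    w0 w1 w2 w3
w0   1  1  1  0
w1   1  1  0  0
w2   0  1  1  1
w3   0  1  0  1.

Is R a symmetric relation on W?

Symmetric: no — w0 R w2 but not w2 R w0.

No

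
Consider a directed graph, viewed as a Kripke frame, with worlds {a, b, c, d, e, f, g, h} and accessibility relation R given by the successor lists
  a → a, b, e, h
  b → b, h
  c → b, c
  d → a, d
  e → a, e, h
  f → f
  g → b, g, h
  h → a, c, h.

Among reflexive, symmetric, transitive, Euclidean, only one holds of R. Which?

reflexive

Reflexive: yes — every world is R-related to itself.
Symmetric: no — a R b but not b R a.
Transitive: no — a R h and h R c, but not a R c.
Euclidean: no — a R b and a R e, but not b R e.
Only reflexive holds.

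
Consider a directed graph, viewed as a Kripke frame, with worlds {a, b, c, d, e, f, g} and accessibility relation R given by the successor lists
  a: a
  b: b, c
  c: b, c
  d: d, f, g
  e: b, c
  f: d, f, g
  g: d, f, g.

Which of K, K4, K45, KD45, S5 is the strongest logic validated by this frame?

KD45

Transitive (axiom 4): yes — every two-step R-path is closed by a direct edge.
Euclidean (axiom 5): yes — any two successors of a common world are R-related.
Serial (axiom D): yes — every world has a successor (e.g. a R a).
Reflexive (axiom T): no — e is not related to itself.
So F validates K, K4, K45, KD45; S5 would additionally require R to be reflexive. The strongest is KD45.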